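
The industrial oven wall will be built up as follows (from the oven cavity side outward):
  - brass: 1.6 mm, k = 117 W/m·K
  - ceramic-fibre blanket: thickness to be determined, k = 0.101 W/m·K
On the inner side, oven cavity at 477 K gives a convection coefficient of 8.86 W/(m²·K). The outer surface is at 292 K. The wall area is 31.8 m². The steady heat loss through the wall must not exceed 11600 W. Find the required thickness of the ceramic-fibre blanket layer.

L ≈ 39.8 mm

Thermal resistances in series:
R_inner film = 1/(h_i·A) = 1/(8.86×31.8) = 0.003549 K/W
R_brass = L/(kA) = 0.0016/(117×31.8) = 4.3×10^-7 K/W
Sum of the known resistances R_other = 0.00355 K/W
Required total resistance R_tot = ΔT/Q_allow = 185/11600 = 0.01595 K/W
R_ceramic-fibre blanket = R_tot − R_other = 0.0124 K/W
L = R·k·A = 0.0124×0.101×31.8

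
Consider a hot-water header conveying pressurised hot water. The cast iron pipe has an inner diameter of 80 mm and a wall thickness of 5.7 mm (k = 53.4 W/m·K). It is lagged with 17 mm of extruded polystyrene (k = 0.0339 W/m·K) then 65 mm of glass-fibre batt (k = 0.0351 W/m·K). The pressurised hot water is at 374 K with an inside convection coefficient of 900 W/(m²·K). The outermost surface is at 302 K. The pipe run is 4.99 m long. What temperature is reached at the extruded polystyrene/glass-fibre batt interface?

T ≈ 351 K

For a radial system each layer contributes R = ln(r_out/r_in)/(2πkL); films add R = 1/(hA).
R_inner film = 1/(h_i·2πr₁L) = 1/(900×2π×0.04×4.99) = 8.86×10^-4 K/W
R_cast iron pipe wall = ln(45.7/40)/(2π×53.4×4.99) = 7.957×10^-5 K/W
R_extruded polystyrene = ln(62.7/45.7)/(2π×0.0339×4.99) = 0.2976 K/W
R_glass-fibre batt = ln(127.7/62.7)/(2π×0.0351×4.99) = 0.6464 K/W
R_total = 0.9449 K/W
Q = ΔT/R_total = 72/0.9449
Q = 76.2 W
T_interface = T_inner − Q·ΣR(inner→interface) = 374 − 76.2×0.2985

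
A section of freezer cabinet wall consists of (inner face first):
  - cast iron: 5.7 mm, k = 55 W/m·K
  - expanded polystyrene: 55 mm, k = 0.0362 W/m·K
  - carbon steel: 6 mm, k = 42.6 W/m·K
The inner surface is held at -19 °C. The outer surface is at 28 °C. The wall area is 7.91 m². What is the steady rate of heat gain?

Using the resistance-network approach (series):
R_cast iron = L/(kA) = 0.0057/(55×7.91) = 1.31×10^-5 K/W
R_expanded polystyrene = L/(kA) = 0.055/(0.0362×7.91) = 0.1921 K/W
R_carbon steel = L/(kA) = 0.006/(42.6×7.91) = 1.781×10^-5 K/W
R_total = 0.1921 K/W
Q = ΔT / R_total = 47 / 0.1921

Q ≈ 245 W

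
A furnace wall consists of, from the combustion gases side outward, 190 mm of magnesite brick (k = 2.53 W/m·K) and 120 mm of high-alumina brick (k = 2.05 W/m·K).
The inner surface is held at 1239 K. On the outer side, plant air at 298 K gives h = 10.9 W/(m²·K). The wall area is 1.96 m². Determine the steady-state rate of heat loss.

Thermal resistances in series:
R_magnesite brick = L/(kA) = 0.19/(2.53×1.96) = 0.03832 K/W
R_high-alumina brick = L/(kA) = 0.12/(2.05×1.96) = 0.02987 K/W
R_outer film = 1/(h_o·A) = 1/(10.9×1.96) = 0.04681 K/W
R_total = 0.115 K/W
Q = ΔT / R_total = 941 / 0.115

Q ≈ 8180 W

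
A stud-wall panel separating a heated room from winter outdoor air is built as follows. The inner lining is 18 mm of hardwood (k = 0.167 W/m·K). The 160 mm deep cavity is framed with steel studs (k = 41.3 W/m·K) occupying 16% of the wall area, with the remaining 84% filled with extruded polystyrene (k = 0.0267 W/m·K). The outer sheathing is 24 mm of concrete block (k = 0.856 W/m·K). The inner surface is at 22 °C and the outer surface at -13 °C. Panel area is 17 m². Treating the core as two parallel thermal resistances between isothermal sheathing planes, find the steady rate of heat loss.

Q ≈ 3720 W

Sheathing layers in series; stud and cavity paths in parallel between them.
R_inner = 0.018/(0.167×17) = 0.00634 K/W
R_stud  = 0.16/(41.3×0.16×17) = 0.001424 K/W
R_cav   = 0.16/(0.0267×0.84×17) = 0.4196 K/W
1/R_core = 1/R_stud + 1/R_cav → R_core = 0.001419 K/W
R_outer = 0.024/(0.856×17) = 0.001649 K/W
R_total = 0.009409 K/W
Q = ΔT/R_total = 35/0.009409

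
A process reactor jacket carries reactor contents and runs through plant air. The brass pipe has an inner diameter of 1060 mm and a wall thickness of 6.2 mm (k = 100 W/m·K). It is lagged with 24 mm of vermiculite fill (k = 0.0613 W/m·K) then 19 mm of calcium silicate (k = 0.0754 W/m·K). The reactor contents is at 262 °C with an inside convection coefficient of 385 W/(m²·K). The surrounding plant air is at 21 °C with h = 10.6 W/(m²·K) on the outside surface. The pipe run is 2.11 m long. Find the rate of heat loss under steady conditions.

Cylindrical conduction, so R = ln(r₂/r₁)/(2πkL) per layer, in series:
R_inner film = 1/(h_i·2πr₁L) = 1/(385×2π×0.53×2.11) = 3.697×10^-4 K/W
R_brass pipe wall = ln(536.2/530)/(2π×100×2.11) = 8.773×10^-6 K/W
R_vermiculite fill = ln(560.2/536.2)/(2π×0.0613×2.11) = 0.05388 K/W
R_calcium silicate = ln(579.2/560.2)/(2π×0.0754×2.11) = 0.03337 K/W
R_outer film = 1/(h_o·2πr_oL) = 1/(10.6×2π×0.5792×2.11) = 0.01229 K/W
R_total = 0.09991 K/W
Q = ΔT/R_total = 241/0.09991

Q ≈ 2410 W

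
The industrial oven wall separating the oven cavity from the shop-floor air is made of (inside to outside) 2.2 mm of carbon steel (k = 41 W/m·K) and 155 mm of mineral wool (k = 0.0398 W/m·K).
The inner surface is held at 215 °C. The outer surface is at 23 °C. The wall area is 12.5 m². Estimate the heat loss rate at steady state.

Model the wall as resistances in series:
R_carbon steel = L/(kA) = 0.0022/(41×12.5) = 4.293×10^-6 K/W
R_mineral wool = L/(kA) = 0.155/(0.0398×12.5) = 0.3116 K/W
R_total = 0.3116 K/W
Q = ΔT / R_total = 192 / 0.3116

Q ≈ 616 W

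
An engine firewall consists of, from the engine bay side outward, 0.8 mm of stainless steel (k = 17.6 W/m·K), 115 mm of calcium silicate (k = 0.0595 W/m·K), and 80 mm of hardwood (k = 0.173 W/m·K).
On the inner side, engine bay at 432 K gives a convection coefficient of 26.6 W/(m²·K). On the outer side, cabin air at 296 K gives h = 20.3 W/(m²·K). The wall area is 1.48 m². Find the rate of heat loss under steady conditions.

Thermal resistances in series:
R_inner film = 1/(h_i·A) = 1/(26.6×1.48) = 0.0254 K/W
R_stainless steel = L/(kA) = 0.0008/(17.6×1.48) = 3.071×10^-5 K/W
R_calcium silicate = L/(kA) = 0.115/(0.0595×1.48) = 1.306 K/W
R_hardwood = L/(kA) = 0.08/(0.173×1.48) = 0.3125 K/W
R_outer film = 1/(h_o·A) = 1/(20.3×1.48) = 0.03328 K/W
R_total = 1.677 K/W
Q = ΔT / R_total = 136 / 1.677

Q ≈ 81.1 W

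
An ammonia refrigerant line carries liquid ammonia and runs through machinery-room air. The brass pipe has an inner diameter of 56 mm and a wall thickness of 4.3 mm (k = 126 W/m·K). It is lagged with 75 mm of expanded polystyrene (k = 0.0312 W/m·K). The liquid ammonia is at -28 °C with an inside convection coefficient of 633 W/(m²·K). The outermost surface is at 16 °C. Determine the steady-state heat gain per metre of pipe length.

q′ ≈ 7.17 W/m

Treating each annulus and film as a series resistance:
R_inner film = 1/(h_i·2πr₁L) = 1/(633×2π×0.028×1) = 0.00898 K/W
R_brass pipe wall = ln(32.3/28)/(2π×126×1) = 1.805×10^-4 K/W
R_expanded polystyrene = ln(107.3/32.3)/(2π×0.0312×1) = 6.124 K/W
R_total = 6.133 K/W
Q = ΔT/R_total = 44/6.133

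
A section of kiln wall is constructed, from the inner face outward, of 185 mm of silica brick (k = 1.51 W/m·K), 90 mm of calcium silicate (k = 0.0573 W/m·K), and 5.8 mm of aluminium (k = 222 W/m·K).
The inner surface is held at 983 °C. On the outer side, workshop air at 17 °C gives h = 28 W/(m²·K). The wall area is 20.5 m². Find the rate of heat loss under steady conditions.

Q ≈ 11500 W

Thermal resistances in series:
R_silica brick = L/(kA) = 0.185/(1.51×20.5) = 0.005976 K/W
R_calcium silicate = L/(kA) = 0.09/(0.0573×20.5) = 0.07662 K/W
R_aluminium = L/(kA) = 0.0058/(222×20.5) = 1.274×10^-6 K/W
R_outer film = 1/(h_o·A) = 1/(28×20.5) = 0.001742 K/W
R_total = 0.08434 K/W
Q = ΔT / R_total = 966 / 0.08434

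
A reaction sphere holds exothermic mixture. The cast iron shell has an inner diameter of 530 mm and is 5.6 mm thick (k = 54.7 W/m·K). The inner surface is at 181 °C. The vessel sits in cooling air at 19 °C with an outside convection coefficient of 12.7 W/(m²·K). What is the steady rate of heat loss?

Q ≈ 1890 W

Each spherical layer contributes R = (1/r_i − 1/r_o)/(4πk):
R_cast iron shell = (1/0.265 − 1/0.2706)/(4π×54.7) = 1.136×10^-4 K/W
R_outer film = 1/(h·4πr_o²) = 1/(12.7×4π×0.2706²) = 0.08557 K/W
R_total = 0.08569 K/W
Q = ΔT/R_total = 162/0.08569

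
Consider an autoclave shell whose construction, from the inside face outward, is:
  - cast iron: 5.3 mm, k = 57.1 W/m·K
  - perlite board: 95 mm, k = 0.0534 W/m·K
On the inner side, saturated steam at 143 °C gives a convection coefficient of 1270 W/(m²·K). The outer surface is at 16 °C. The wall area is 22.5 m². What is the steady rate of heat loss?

Treating each layer as a thermal resistance in series:
R_inner film = 1/(h_i·A) = 1/(1270×22.5) = 3.5×10^-5 K/W
R_cast iron = L/(kA) = 0.0053/(57.1×22.5) = 4.125×10^-6 K/W
R_perlite board = L/(kA) = 0.095/(0.0534×22.5) = 0.07907 K/W
R_total = 0.07911 K/W
Q = ΔT / R_total = 127 / 0.07911

Q ≈ 1610 W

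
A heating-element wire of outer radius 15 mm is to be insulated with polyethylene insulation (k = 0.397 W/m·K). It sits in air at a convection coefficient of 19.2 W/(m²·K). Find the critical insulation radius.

r_cr ≈ 20.7 mm

For a cylinder r_cr = k/h = 0.397/19.2
r_cr = 20.7 mm; since the bare radius (15 mm) is below r_cr, adding a thin layer of insulation will *increase* heat loss.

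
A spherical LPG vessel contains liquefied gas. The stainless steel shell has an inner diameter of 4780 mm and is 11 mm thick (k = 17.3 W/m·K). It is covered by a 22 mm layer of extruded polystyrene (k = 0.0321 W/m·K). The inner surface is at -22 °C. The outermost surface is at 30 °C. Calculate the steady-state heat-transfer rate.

Each spherical layer contributes R = (1/r_i − 1/r_o)/(4πk):
R_stainless steel shell = (1/2.39 − 1/2.401)/(4π×17.3) = 8.818×10^-6 K/W
R_extruded polystyrene = (1/2.401 − 1/2.423)/(4π×0.0321) = 0.009375 K/W
R_total = 0.009384 K/W
Q = ΔT/R_total = 52/0.009384

Q ≈ 5540 W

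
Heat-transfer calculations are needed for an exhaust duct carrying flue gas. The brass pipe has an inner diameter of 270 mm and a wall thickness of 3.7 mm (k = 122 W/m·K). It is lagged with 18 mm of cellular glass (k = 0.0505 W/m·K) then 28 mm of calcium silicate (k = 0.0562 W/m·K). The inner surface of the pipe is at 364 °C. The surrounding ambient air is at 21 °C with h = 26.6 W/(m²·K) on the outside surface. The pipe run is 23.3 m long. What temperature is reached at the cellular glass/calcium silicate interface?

For a radial system each layer contributes R = ln(r_out/r_in)/(2πkL); films add R = 1/(hA).
R_brass pipe wall = ln(138.7/135)/(2π×122×23.3) = 1.514×10^-6 K/W
R_cellular glass = ln(156.7/138.7)/(2π×0.0505×23.3) = 0.0165 K/W
R_calcium silicate = ln(184.7/156.7)/(2π×0.0562×23.3) = 0.01998 K/W
R_outer film = 1/(h_o·2πr_oL) = 1/(26.6×2π×0.1847×23.3) = 0.00139 K/W
R_total = 0.03788 K/W
Q = ΔT/R_total = 343/0.03788
Q = 9060 W
T_interface = T_inner − Q·ΣR(inner→interface) = 364 − 9060×0.01651

T ≈ 215 °C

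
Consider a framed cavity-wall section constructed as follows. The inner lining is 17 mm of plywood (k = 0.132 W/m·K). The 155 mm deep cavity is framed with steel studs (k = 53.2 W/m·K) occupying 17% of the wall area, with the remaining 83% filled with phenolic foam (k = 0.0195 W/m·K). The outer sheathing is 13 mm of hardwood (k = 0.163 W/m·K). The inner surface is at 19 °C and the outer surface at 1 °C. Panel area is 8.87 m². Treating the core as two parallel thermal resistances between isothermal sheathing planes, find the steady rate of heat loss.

Sheathing layers in series; stud and cavity paths in parallel between them.
R_inner = 0.017/(0.132×8.87) = 0.01452 K/W
R_stud  = 0.155/(53.2×0.17×8.87) = 0.001932 K/W
R_cav   = 0.155/(0.0195×0.83×8.87) = 1.08 K/W
1/R_core = 1/R_stud + 1/R_cav → R_core = 0.001929 K/W
R_outer = 0.013/(0.163×8.87) = 0.008991 K/W
R_total = 0.02544 K/W
Q = ΔT/R_total = 18/0.02544

Q ≈ 708 W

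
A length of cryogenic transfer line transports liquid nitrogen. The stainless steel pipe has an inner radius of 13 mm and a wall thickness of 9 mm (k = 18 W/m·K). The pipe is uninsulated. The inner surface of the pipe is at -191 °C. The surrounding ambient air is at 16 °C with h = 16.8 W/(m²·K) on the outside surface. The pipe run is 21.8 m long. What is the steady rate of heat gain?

Per-layer cylindrical resistances, series-summed:
R_stainless steel pipe wall = ln(22/13)/(2π×18×21.8) = 2.134×10^-4 K/W
R_outer film = 1/(h_o·2πr_oL) = 1/(16.8×2π×0.022×21.8) = 0.01975 K/W
R_total = 0.01997 K/W
Q = ΔT/R_total = 207/0.01997

Q ≈ 10400 W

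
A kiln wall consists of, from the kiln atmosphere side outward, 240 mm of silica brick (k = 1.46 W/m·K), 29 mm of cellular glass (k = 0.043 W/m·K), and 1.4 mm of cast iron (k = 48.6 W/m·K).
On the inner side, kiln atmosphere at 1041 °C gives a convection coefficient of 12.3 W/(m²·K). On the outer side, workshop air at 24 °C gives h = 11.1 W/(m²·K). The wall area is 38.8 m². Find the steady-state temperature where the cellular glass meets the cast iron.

Model the wall as resistances in series:
R_inner film = 1/(h_i·A) = 1/(12.3×38.8) = 0.002095 K/W
R_silica brick = L/(kA) = 0.24/(1.46×38.8) = 0.004237 K/W
R_cellular glass = L/(kA) = 0.029/(0.043×38.8) = 0.01738 K/W
R_cast iron = L/(kA) = 0.0014/(48.6×38.8) = 7.424×10^-7 K/W
R_outer film = 1/(h_o·A) = 1/(11.1×38.8) = 0.002322 K/W
R_total = 0.02604 K/W;  Q = ΔT/R_total = 1017/0.02604 = 39060 W
T_interface = T_inner − Q·ΣR(inner→interface) = 1041 − 39100×0.02371

T ≈ 115 °C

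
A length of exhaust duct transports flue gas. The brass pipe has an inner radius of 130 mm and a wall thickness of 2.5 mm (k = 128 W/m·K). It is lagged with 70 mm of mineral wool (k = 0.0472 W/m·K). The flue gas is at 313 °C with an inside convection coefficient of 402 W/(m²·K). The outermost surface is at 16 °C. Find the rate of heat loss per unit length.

q′ ≈ 207 W/m

For a radial system each layer contributes R = ln(r_out/r_in)/(2πkL); films add R = 1/(hA).
R_inner film = 1/(h_i·2πr₁L) = 1/(402×2π×0.13×1) = 0.003045 K/W
R_brass pipe wall = ln(132.5/130)/(2π×128×1) = 2.368×10^-5 K/W
R_mineral wool = ln(202.5/132.5)/(2π×0.0472×1) = 1.43 K/W
R_total = 1.433 K/W
Q = ΔT/R_total = 297/1.433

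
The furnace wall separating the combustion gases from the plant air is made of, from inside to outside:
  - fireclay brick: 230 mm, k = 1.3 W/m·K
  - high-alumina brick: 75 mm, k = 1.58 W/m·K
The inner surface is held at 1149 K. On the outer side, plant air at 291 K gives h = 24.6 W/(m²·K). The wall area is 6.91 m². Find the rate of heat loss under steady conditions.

Treating each layer as a thermal resistance in series:
R_fireclay brick = L/(kA) = 0.23/(1.3×6.91) = 0.0256 K/W
R_high-alumina brick = L/(kA) = 0.075/(1.58×6.91) = 0.00687 K/W
R_outer film = 1/(h_o·A) = 1/(24.6×6.91) = 0.005883 K/W
R_total = 0.03836 K/W
Q = ΔT / R_total = 858 / 0.03836

Q ≈ 22400 W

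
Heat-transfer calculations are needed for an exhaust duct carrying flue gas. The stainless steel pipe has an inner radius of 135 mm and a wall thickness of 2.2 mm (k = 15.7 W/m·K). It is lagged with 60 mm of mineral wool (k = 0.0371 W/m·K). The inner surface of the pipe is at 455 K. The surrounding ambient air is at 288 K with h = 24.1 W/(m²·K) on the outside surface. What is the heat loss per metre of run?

For a radial system each layer contributes R = ln(r_out/r_in)/(2πkL); films add R = 1/(hA).
R_stainless steel pipe wall = ln(137.2/135)/(2π×15.7×1) = 1.639×10^-4 K/W
R_mineral wool = ln(197.2/137.2)/(2π×0.0371×1) = 1.556 K/W
R_outer film = 1/(h_o·2πr_oL) = 1/(24.1×2π×0.1972×1) = 0.03349 K/W
R_total = 1.59 K/W
Q = ΔT/R_total = 167/1.59

q′ ≈ 105 W/m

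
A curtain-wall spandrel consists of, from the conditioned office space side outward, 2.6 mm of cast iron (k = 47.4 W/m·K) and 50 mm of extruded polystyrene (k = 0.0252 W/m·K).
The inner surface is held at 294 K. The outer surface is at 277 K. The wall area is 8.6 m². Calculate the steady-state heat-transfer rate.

Thermal resistances in series:
R_cast iron = L/(kA) = 0.0026/(47.4×8.6) = 6.378×10^-6 K/W
R_extruded polystyrene = L/(kA) = 0.05/(0.0252×8.6) = 0.2307 K/W
R_total = 0.2307 K/W
Q = ΔT / R_total = 17 / 0.2307

Q ≈ 73.7 W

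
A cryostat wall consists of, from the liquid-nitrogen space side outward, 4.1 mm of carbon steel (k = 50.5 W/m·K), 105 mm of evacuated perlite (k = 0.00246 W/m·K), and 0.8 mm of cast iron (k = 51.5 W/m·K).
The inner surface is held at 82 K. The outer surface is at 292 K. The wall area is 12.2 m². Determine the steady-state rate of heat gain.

Q ≈ 60 W

Model the wall as resistances in series:
R_carbon steel = L/(kA) = 0.0041/(50.5×12.2) = 6.655×10^-6 K/W
R_evacuated perlite = L/(kA) = 0.105/(0.00246×12.2) = 3.499 K/W
R_cast iron = L/(kA) = 0.0008/(51.5×12.2) = 1.273×10^-6 K/W
R_total = 3.499 K/W
Q = ΔT / R_total = 210 / 3.499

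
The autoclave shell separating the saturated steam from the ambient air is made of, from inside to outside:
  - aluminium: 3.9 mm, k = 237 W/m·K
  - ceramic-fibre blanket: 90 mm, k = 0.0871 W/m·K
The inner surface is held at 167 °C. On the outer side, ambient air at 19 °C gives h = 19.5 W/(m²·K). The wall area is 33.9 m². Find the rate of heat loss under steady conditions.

Q ≈ 4630 W

Using the resistance-network approach (series):
R_aluminium = L/(kA) = 0.0039/(237×33.9) = 4.854×10^-7 K/W
R_ceramic-fibre blanket = L/(kA) = 0.09/(0.0871×33.9) = 0.03048 K/W
R_outer film = 1/(h_o·A) = 1/(19.5×33.9) = 0.001513 K/W
R_total = 0.03199 K/W
Q = ΔT / R_total = 148 / 0.03199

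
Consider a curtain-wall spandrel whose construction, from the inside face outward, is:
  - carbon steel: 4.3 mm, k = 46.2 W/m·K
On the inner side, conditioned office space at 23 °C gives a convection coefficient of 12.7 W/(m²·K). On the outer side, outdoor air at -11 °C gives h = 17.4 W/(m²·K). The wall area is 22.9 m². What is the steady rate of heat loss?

Treating each layer as a thermal resistance in series:
R_inner film = 1/(h_i·A) = 1/(12.7×22.9) = 0.003438 K/W
R_carbon steel = L/(kA) = 0.0043/(46.2×22.9) = 4.064×10^-6 K/W
R_outer film = 1/(h_o·A) = 1/(17.4×22.9) = 0.00251 K/W
R_total = 0.005952 K/W
Q = ΔT / R_total = 34 / 0.005952

Q ≈ 5710 W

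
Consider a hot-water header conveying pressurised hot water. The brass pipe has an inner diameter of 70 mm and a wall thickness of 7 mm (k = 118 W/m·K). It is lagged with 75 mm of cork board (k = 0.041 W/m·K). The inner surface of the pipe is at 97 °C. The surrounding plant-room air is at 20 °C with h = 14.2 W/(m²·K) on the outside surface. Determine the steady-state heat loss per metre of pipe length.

For a radial system each layer contributes R = ln(r_out/r_in)/(2πkL); films add R = 1/(hA).
R_brass pipe wall = ln(42/35)/(2π×118×1) = 2.459×10^-4 K/W
R_cork board = ln(117/42)/(2π×0.041×1) = 3.977 K/W
R_outer film = 1/(h_o·2πr_oL) = 1/(14.2×2π×0.117×1) = 0.0958 K/W
R_total = 4.073 K/W
Q = ΔT/R_total = 77/4.073

q′ ≈ 18.9 W/m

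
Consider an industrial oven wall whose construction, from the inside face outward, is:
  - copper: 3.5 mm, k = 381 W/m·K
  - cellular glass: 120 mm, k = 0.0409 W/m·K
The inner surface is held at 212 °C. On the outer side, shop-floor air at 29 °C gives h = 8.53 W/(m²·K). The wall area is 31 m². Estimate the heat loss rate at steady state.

Q ≈ 1860 W

Model the wall as resistances in series:
R_copper = L/(kA) = 0.0035/(381×31) = 2.963×10^-7 K/W
R_cellular glass = L/(kA) = 0.12/(0.0409×31) = 0.09464 K/W
R_outer film = 1/(h_o·A) = 1/(8.53×31) = 0.003782 K/W
R_total = 0.09843 K/W
Q = ΔT / R_total = 183 / 0.09843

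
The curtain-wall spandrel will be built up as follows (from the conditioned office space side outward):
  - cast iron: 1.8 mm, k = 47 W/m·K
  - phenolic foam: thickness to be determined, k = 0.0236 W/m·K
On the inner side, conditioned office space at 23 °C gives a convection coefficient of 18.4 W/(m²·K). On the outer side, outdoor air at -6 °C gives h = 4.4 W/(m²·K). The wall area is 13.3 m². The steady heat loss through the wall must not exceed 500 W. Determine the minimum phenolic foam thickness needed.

L ≈ 11.6 mm

Using the resistance-network approach (series):
R_inner film = 1/(h_i·A) = 1/(18.4×13.3) = 0.004086 K/W
R_cast iron = L/(kA) = 0.0018/(47×13.3) = 2.88×10^-6 K/W
R_outer film = 1/(h_o·A) = 1/(4.4×13.3) = 0.01709 K/W
Sum of the known resistances R_other = 0.02118 K/W
Required total resistance R_tot = ΔT/Q_allow = 29/500 = 0.058 K/W
R_phenolic foam = R_tot − R_other = 0.03682 K/W
L = R·k·A = 0.03682×0.0236×13.3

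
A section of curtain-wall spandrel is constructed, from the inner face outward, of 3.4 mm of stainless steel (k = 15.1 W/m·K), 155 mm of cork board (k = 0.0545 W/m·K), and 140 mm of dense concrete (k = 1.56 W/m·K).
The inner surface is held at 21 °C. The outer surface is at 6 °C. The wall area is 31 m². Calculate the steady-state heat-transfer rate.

Thermal resistances in series:
R_stainless steel = L/(kA) = 0.0034/(15.1×31) = 7.263×10^-6 K/W
R_cork board = L/(kA) = 0.155/(0.0545×31) = 0.09174 K/W
R_dense concrete = L/(kA) = 0.14/(1.56×31) = 0.002895 K/W
R_total = 0.09465 K/W
Q = ΔT / R_total = 15 / 0.09465

Q ≈ 158 W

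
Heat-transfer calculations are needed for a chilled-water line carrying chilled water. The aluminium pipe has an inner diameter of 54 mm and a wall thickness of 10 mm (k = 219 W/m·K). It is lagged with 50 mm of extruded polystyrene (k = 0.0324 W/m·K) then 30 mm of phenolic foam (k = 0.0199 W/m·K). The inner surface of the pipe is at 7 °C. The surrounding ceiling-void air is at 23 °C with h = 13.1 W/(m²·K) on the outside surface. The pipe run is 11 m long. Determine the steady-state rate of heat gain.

Q ≈ 26.4 W

Cylindrical conduction, so R = ln(r₂/r₁)/(2πkL) per layer, in series:
R_aluminium pipe wall = ln(37/27)/(2π×219×11) = 2.082×10^-5 K/W
R_extruded polystyrene = ln(87/37)/(2π×0.0324×11) = 0.3818 K/W
R_phenolic foam = ln(117/87)/(2π×0.0199×11) = 0.2154 K/W
R_outer film = 1/(h_o·2πr_oL) = 1/(13.1×2π×0.117×11) = 0.00944 K/W
R_total = 0.6067 K/W
Q = ΔT/R_total = 16/0.6067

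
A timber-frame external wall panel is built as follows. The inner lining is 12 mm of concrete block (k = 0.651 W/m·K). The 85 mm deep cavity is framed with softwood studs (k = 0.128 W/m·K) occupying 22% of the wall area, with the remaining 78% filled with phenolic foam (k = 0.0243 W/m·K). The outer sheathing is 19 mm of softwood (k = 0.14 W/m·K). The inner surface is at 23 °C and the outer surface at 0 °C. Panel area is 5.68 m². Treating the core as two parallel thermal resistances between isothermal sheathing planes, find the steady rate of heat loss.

Q ≈ 66.7 W

Sheathing layers in series; stud and cavity paths in parallel between them.
R_inner = 0.012/(0.651×5.68) = 0.003245 K/W
R_stud  = 0.085/(0.128×0.22×5.68) = 0.5314 K/W
R_cav   = 0.085/(0.0243×0.78×5.68) = 0.7895 K/W
1/R_core = 1/R_stud + 1/R_cav → R_core = 0.3176 K/W
R_outer = 0.019/(0.14×5.68) = 0.02389 K/W
R_total = 0.3448 K/W
Q = ΔT/R_total = 23/0.3448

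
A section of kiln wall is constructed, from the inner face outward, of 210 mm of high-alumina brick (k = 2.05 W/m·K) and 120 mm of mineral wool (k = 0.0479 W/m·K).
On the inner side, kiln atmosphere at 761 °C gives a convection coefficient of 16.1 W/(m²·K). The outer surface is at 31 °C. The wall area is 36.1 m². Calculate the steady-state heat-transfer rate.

Q ≈ 9870 W

Series thermal resistances:
R_inner film = 1/(h_i·A) = 1/(16.1×36.1) = 0.001721 K/W
R_high-alumina brick = L/(kA) = 0.21/(2.05×36.1) = 0.002838 K/W
R_mineral wool = L/(kA) = 0.12/(0.0479×36.1) = 0.0694 K/W
R_total = 0.07395 K/W
Q = ΔT / R_total = 730 / 0.07395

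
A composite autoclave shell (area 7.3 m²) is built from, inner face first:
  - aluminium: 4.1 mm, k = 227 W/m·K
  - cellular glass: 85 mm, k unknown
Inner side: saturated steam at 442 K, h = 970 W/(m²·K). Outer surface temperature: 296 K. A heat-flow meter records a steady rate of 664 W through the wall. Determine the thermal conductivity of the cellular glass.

Treating each layer as a thermal resistance in series:
R_inner film = 1/(h_i·A) = 1/(970×7.3) = 1.412×10^-4 K/W
R_aluminium = L/(kA) = 0.0041/(227×7.3) = 2.474×10^-6 K/W
Sum of known resistances R_other = 1.437×10^-4 K/W
Total R = ΔT/Q = 146/664 = 0.2199 K/W
R_cellular glass = R_total − R_other = 0.2197 K/W
k = L/(R·A) = 0.085/(0.2197×7.3)

k ≈ 0.053 W/(m·K)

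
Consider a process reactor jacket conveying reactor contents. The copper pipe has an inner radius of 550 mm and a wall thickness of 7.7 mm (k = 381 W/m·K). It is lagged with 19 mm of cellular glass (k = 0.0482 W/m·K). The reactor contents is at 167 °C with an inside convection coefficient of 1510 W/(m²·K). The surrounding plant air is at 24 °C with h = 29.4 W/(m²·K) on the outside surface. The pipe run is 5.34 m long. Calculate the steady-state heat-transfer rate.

Q ≈ 6350 W

Per-layer cylindrical resistances, series-summed:
R_inner film = 1/(h_i·2πr₁L) = 1/(1510×2π×0.55×5.34) = 3.589×10^-5 K/W
R_copper pipe wall = ln(557.7/550)/(2π×381×5.34) = 1.088×10^-6 K/W
R_cellular glass = ln(576.7/557.7)/(2π×0.0482×5.34) = 0.02072 K/W
R_outer film = 1/(h_o·2πr_oL) = 1/(29.4×2π×0.5767×5.34) = 0.001758 K/W
R_total = 0.02251 K/W
Q = ΔT/R_total = 143/0.02251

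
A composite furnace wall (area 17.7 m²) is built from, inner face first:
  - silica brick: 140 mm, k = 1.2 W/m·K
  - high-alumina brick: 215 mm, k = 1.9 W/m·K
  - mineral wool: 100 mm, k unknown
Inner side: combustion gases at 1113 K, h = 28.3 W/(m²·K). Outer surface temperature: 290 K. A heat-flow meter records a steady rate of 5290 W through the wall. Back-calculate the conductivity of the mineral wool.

Using the resistance-network approach (series):
R_inner film = 1/(h_i·A) = 1/(28.3×17.7) = 0.001996 K/W
R_silica brick = L/(kA) = 0.14/(1.2×17.7) = 0.006591 K/W
R_high-alumina brick = L/(kA) = 0.215/(1.9×17.7) = 0.006393 K/W
Sum of known resistances R_other = 0.01498 K/W
Total R = ΔT/Q = 823/5290 = 0.1556 K/W
R_mineral wool = R_total − R_other = 0.1406 K/W
k = L/(R·A) = 0.1/(0.1406×17.7)

k ≈ 0.0402 W/(m·K)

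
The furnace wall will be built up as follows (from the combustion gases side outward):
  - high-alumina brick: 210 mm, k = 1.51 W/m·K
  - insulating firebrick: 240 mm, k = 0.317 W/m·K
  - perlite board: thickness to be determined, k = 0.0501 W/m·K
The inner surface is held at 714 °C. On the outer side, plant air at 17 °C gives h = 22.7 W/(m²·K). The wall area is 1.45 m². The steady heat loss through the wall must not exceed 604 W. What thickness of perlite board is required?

L ≈ 36.7 mm

Using the resistance-network approach (series):
R_high-alumina brick = L/(kA) = 0.21/(1.51×1.45) = 0.09591 K/W
R_insulating firebrick = L/(kA) = 0.24/(0.317×1.45) = 0.5221 K/W
R_outer film = 1/(h_o·A) = 1/(22.7×1.45) = 0.03038 K/W
Sum of the known resistances R_other = 0.6484 K/W
Required total resistance R_tot = ΔT/Q_allow = 697/604 = 1.154 K/W
R_perlite board = R_tot − R_other = 0.5055 K/W
L = R·k·A = 0.5055×0.0501×1.45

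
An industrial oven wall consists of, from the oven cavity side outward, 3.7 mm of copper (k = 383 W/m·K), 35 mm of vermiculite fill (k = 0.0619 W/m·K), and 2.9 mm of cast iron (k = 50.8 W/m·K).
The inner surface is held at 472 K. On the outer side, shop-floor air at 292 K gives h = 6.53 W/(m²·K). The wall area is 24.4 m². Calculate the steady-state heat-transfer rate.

Model the wall as resistances in series:
R_copper = L/(kA) = 0.0037/(383×24.4) = 3.959×10^-7 K/W
R_vermiculite fill = L/(kA) = 0.035/(0.0619×24.4) = 0.02317 K/W
R_cast iron = L/(kA) = 0.0029/(50.8×24.4) = 2.34×10^-6 K/W
R_outer film = 1/(h_o·A) = 1/(6.53×24.4) = 0.006276 K/W
R_total = 0.02945 K/W
Q = ΔT / R_total = 180 / 0.02945

Q ≈ 6110 W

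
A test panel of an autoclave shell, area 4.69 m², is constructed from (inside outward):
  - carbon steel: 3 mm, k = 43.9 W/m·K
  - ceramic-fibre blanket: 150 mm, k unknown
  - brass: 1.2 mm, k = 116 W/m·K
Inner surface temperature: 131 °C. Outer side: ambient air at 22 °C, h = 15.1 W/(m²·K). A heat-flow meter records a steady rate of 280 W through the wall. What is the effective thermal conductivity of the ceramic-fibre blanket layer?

Using the resistance-network approach (series):
R_carbon steel = L/(kA) = 0.003/(43.9×4.69) = 1.457×10^-5 K/W
R_brass = L/(kA) = 0.0012/(116×4.69) = 2.206×10^-6 K/W
R_outer film = 1/(h_o·A) = 1/(15.1×4.69) = 0.01412 K/W
Sum of known resistances R_other = 0.01414 K/W
Total R = ΔT/Q = 109/280 = 0.3893 K/W
R_ceramic-fibre blanket = R_total − R_other = 0.3751 K/W
k = L/(R·A) = 0.15/(0.3751×4.69)

k ≈ 0.0853 W/(m·K)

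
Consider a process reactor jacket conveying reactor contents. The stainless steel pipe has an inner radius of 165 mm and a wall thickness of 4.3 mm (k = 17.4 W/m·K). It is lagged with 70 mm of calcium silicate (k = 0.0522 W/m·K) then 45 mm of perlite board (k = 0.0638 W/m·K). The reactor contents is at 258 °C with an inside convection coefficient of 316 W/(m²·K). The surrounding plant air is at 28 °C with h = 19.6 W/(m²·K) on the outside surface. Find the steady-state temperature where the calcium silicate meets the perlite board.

T ≈ 97.5 °C

For a radial system each layer contributes R = ln(r_out/r_in)/(2πkL); films add R = 1/(hA).
R_inner film = 1/(h_i·2πr₁L) = 1/(316×2π×0.165×1) = 0.003052 K/W
R_stainless steel pipe wall = ln(169.3/165)/(2π×17.4×1) = 2.353×10^-4 K/W
R_calcium silicate = ln(239.3/169.3)/(2π×0.0522×1) = 1.055 K/W
R_perlite board = ln(284.3/239.3)/(2π×0.0638×1) = 0.4298 K/W
R_outer film = 1/(h_o·2πr_oL) = 1/(19.6×2π×0.2843×1) = 0.02856 K/W
R_total = 1.517 K/W
Q = ΔT/R_total = 230/1.517
Q = 152 W/m
T_interface = T_inner − Q·ΣR(inner→interface) = 258 − 152×1.058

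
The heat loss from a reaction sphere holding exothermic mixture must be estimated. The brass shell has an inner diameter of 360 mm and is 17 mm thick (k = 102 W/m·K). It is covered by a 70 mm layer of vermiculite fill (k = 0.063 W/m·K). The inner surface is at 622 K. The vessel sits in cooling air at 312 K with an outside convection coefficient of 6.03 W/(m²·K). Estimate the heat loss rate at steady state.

Q ≈ 166 W

Spherical conduction: R = (1/r_in − 1/r_out)/(4πk) per layer; series-sum.
R_brass shell = (1/0.18 − 1/0.197)/(4π×102) = 3.74×10^-4 K/W
R_vermiculite fill = (1/0.197 − 1/0.267)/(4π×0.063) = 1.681 K/W
R_outer film = 1/(h·4πr_o²) = 1/(6.03×4π×0.267²) = 0.1851 K/W
R_total = 1.867 K/W
Q = ΔT/R_total = 310/1.867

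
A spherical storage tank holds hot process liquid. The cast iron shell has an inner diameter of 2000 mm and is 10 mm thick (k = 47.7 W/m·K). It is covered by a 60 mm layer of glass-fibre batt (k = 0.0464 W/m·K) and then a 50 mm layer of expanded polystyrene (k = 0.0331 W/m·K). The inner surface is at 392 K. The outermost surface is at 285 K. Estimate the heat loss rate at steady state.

For a spherical shell R = (1/r₁ − 1/r₂)/(4πk); film R = 1/(h·4πr²). In series:
R_cast iron shell = (1/1 − 1/1.01)/(4π×47.7) = 1.652×10^-5 K/W
R_glass-fibre batt = (1/1.01 − 1/1.07)/(4π×0.0464) = 0.09522 K/W
R_expanded polystyrene = (1/1.07 − 1/1.12)/(4π×0.0331) = 0.1003 K/W
R_total = 0.1955 K/W
Q = ΔT/R_total = 107/0.1955

Q ≈ 547 W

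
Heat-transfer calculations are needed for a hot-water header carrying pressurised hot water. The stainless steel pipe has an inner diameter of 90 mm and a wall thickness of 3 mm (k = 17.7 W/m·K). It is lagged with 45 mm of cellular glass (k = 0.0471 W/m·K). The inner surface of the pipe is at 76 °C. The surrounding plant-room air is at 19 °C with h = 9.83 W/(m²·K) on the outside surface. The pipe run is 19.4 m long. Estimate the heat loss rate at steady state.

Q ≈ 459 W

For a radial system each layer contributes R = ln(r_out/r_in)/(2πkL); films add R = 1/(hA).
R_stainless steel pipe wall = ln(48/45)/(2π×17.7×19.4) = 2.991×10^-5 K/W
R_cellular glass = ln(93/48)/(2π×0.0471×19.4) = 0.1152 K/W
R_outer film = 1/(h_o·2πr_oL) = 1/(9.83×2π×0.093×19.4) = 0.008974 K/W
R_total = 0.1242 K/W
Q = ΔT/R_total = 57/0.1242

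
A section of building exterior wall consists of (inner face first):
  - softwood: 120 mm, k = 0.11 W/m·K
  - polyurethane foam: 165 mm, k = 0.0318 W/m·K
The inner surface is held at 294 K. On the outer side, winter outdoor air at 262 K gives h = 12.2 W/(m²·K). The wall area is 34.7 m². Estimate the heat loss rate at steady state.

Thermal resistances in series:
R_softwood = L/(kA) = 0.12/(0.11×34.7) = 0.03144 K/W
R_polyurethane foam = L/(kA) = 0.165/(0.0318×34.7) = 0.1495 K/W
R_outer film = 1/(h_o·A) = 1/(12.2×34.7) = 0.002362 K/W
R_total = 0.1833 K/W
Q = ΔT / R_total = 32 / 0.1833

Q ≈ 175 W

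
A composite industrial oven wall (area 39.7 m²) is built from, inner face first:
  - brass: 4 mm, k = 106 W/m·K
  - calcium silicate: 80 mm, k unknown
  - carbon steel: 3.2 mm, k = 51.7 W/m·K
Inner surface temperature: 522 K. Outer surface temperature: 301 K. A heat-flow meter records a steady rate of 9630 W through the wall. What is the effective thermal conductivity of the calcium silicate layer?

Treating each layer as a thermal resistance in series:
R_brass = L/(kA) = 0.004/(106×39.7) = 9.505×10^-7 K/W
R_carbon steel = L/(kA) = 0.0032/(51.7×39.7) = 1.559×10^-6 K/W
Sum of known resistances R_other = 2.51×10^-6 K/W
Total R = ΔT/Q = 221/9630 = 0.02295 K/W
R_calcium silicate = R_total − R_other = 0.02295 K/W
k = L/(R·A) = 0.08/(0.02295×39.7)

k ≈ 0.0878 W/(m·K)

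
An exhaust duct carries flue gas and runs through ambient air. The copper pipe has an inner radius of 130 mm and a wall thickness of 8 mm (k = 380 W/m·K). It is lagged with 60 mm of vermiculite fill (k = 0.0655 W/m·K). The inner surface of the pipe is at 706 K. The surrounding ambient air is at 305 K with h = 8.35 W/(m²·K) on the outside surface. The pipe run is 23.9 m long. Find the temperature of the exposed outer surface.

Cylindrical conduction, so R = ln(r₂/r₁)/(2πkL) per layer, in series:
R_copper pipe wall = ln(138/130)/(2π×380×23.9) = 1.047×10^-6 K/W
R_vermiculite fill = ln(198/138)/(2π×0.0655×23.9) = 0.0367 K/W
R_outer film = 1/(h_o·2πr_oL) = 1/(8.35×2π×0.198×23.9) = 0.004028 K/W
R_total = 0.04073 K/W
Q = ΔT/R_total = 401/0.04073
Q = 9840 W
T_interface = T_inner − Q·ΣR(inner→interface) = 706 − 9840×0.0367

T ≈ 345 K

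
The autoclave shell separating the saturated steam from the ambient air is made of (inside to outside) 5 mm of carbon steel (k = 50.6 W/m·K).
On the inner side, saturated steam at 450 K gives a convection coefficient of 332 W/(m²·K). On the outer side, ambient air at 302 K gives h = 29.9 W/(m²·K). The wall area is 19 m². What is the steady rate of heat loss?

Treating each layer as a thermal resistance in series:
R_inner film = 1/(h_i·A) = 1/(332×19) = 1.585×10^-4 K/W
R_carbon steel = L/(kA) = 0.005/(50.6×19) = 5.201×10^-6 K/W
R_outer film = 1/(h_o·A) = 1/(29.9×19) = 0.00176 K/W
R_total = 0.001924 K/W
Q = ΔT / R_total = 148 / 0.001924

Q ≈ 76900 W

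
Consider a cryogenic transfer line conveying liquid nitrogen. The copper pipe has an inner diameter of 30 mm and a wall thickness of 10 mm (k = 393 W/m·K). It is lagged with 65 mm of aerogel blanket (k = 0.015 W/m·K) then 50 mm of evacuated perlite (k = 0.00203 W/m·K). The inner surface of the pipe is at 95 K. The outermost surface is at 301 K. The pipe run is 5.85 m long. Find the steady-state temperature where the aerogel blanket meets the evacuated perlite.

T ≈ 153 K

Radial resistances (cylindrical: R_cond = ln(r_o/r_i)/(2πkL), R_conv = 1/(h·2πrL)):
R_copper pipe wall = ln(25/15)/(2π×393×5.85) = 3.536×10^-5 K/W
R_aerogel blanket = ln(90/25)/(2π×0.015×5.85) = 2.323 K/W
R_evacuated perlite = ln(140/90)/(2π×0.00203×5.85) = 5.921 K/W
R_total = 8.245 K/W
Q = ΔT/R_total = 206/8.245
Q = 25 W
T_interface = T_inner + Q·ΣR(inner→interface) = 95 + 25×2.323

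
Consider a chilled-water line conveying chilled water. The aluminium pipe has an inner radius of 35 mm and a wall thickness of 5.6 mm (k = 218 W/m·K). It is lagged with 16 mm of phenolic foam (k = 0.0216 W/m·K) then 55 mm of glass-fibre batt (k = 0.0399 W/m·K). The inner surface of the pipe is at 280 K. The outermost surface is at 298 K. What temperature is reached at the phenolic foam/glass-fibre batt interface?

For a radial system each layer contributes R = ln(r_out/r_in)/(2πkL); films add R = 1/(hA).
R_aluminium pipe wall = ln(40.6/35)/(2π×218×1) = 1.084×10^-4 K/W
R_phenolic foam = ln(56.6/40.6)/(2π×0.0216×1) = 2.448 K/W
R_glass-fibre batt = ln(111.6/56.6)/(2π×0.0399×1) = 2.708 K/W
R_total = 5.156 K/W
Q = ΔT/R_total = 18/5.156
Q = 3.49 W/m
T_interface = T_inner + Q·ΣR(inner→interface) = 280 + 3.49×2.448

T ≈ 289 K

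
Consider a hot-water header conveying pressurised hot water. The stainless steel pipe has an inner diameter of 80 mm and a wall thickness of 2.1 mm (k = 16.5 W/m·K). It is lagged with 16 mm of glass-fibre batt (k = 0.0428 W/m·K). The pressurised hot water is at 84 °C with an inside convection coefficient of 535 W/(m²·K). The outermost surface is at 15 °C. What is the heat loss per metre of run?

q′ ≈ 57.2 W/m

For a radial system each layer contributes R = ln(r_out/r_in)/(2πkL); films add R = 1/(hA).
R_inner film = 1/(h_i·2πr₁L) = 1/(535×2π×0.04×1) = 0.007437 K/W
R_stainless steel pipe wall = ln(42.1/40)/(2π×16.5×1) = 4.936×10^-4 K/W
R_glass-fibre batt = ln(58.1/42.1)/(2π×0.0428×1) = 1.198 K/W
R_total = 1.206 K/W
Q = ΔT/R_total = 69/1.206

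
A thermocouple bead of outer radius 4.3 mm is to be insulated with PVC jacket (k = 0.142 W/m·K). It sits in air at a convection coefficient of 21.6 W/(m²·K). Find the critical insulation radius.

For a sphere r_cr = 2k/h = 2×0.142/21.6
r_cr = 13.1 mm; since the bare radius (4.3 mm) is below r_cr, adding a thin layer of insulation will *increase* heat loss.

r_cr ≈ 13.1 mm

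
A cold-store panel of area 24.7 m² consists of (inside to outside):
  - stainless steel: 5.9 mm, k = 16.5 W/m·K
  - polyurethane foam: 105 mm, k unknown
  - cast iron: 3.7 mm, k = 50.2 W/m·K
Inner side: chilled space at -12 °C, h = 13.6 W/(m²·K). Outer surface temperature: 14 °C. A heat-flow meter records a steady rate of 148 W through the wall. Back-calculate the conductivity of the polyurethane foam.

Using the resistance-network approach (series):
R_inner film = 1/(h_i·A) = 1/(13.6×24.7) = 0.002977 K/W
R_stainless steel = L/(kA) = 0.0059/(16.5×24.7) = 1.448×10^-5 K/W
R_cast iron = L/(kA) = 0.0037/(50.2×24.7) = 2.984×10^-6 K/W
Sum of known resistances R_other = 0.002994 K/W
Total R = ΔT/Q = 26/148 = 0.1757 K/W
R_polyurethane foam = R_total − R_other = 0.1727 K/W
k = L/(R·A) = 0.105/(0.1727×24.7)

k ≈ 0.0246 W/(m·K)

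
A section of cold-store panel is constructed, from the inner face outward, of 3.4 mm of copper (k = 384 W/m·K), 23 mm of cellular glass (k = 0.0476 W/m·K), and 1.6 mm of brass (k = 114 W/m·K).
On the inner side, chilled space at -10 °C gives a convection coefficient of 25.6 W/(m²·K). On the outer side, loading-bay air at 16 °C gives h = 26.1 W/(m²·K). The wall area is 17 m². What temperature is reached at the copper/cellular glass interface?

Model the wall as resistances in series:
R_inner film = 1/(h_i·A) = 1/(25.6×17) = 0.002298 K/W
R_copper = L/(kA) = 0.0034/(384×17) = 5.208×10^-7 K/W
R_cellular glass = L/(kA) = 0.023/(0.0476×17) = 0.02842 K/W
R_brass = L/(kA) = 0.0016/(114×17) = 8.256×10^-7 K/W
R_outer film = 1/(h_o·A) = 1/(26.1×17) = 0.002254 K/W
R_total = 0.03298 K/W;  Q = ΔT/R_total = 26/0.03298 = 788.5 W
T_interface = T_inner + Q·ΣR(inner→interface) = -10 + 788×0.002298

T ≈ -8.19 °C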